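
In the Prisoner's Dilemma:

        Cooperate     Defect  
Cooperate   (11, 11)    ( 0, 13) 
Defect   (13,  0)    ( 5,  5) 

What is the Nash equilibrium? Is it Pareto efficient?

(Defect, Defect) is NE; not Pareto efficient

Work:
Defect dominates Cooperate for both players:
If P2 cooperates: Defect (13) > Cooperate (11)
If P2 defects: Defect (5) > Cooperate (0)
NE: (Defect, Defect) with payoff (5, 5)
But (Cooperate, Cooperate) = (11, 11) Pareto dominates (5, 5)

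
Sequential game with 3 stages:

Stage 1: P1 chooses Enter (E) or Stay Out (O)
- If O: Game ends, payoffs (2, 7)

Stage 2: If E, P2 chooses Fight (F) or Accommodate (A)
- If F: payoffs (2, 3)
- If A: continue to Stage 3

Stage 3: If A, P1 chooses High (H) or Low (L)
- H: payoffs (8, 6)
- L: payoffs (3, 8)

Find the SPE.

SPE: (E, A, H); Outcome (8, 6)

Work:
Stage 3: P1 chooses H (8 vs 3)
Stage 2: P2: F->3, A->6 (anticipating H). Choose A
Stage 1: P1: O->2, E->8 (anticipating A, H). Choose E
SPE path: E -> A -> H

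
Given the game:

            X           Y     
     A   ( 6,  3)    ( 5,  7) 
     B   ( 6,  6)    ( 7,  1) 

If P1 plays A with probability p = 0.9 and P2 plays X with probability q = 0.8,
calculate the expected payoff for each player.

E[P1] = 5.84, E[P2] = 3.92

Work:
E[P1] = p·q·π₁(A,X) + p·(1-q)·π₁(A,Y) + (1-p)·q·π₁(B,X) + (1-p)·(1-q)·π₁(B,Y)
= 0.9·0.8·6 + 0.9·0.2·5 + 0.1·0.8·6 + 0.1·0.2·7
= 5.84

E[P2] = 3.92 (similar calculation)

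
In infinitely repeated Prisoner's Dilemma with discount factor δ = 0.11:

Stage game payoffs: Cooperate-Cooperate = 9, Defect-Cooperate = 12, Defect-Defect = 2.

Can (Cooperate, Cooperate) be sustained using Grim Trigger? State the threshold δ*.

δ* = 0.3; since δ = 0.11 < 0.3, cooperation cannot be sustained

Work:
For Grim Trigger:
Cooperate forever: 9/(1-δ)
Defect then punished: 12 + 2·δ/(1-δ)
Need: 9/(1-δ) ≥ 12 + 2·δ/(1-δ)
Solving: δ ≥ (T-R)/(T-P) = (12-9)/(12-2) = 0.3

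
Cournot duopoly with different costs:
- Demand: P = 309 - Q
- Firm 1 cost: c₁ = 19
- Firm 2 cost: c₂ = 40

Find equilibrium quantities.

q₁* = 103.67, q₂* = 82.67

Work:
Reaction: q₁ = (309 - 19 - q₂)/2
Reaction: q₂ = (309 - 40 - q₁)/2
Solve simultaneously:
q₁* = (309 - 2×19 + 40)/3 = 103.67
q₂* = (309 - 2×40 + 19)/3 = 82.67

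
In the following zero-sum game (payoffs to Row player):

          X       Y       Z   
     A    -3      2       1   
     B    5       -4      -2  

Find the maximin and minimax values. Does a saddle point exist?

Maximin = -3, Minimax = 1, Saddle: False

Work:
Row minimums: [-3, -4] → maximin = -3
Column maximums: [5, 2, 1] → minimax = 1
No saddle point (maximin ≠ minimax). Mixed strategy needed.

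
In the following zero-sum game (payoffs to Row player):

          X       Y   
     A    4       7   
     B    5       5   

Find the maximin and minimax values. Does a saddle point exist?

Maximin = 5, Minimax = 5, Saddle: True

Work:
Row minimums: [4, 5] → maximin = 5
Column maximums: [5, 7] → minimax = 5
Saddle point exists! Game value = 5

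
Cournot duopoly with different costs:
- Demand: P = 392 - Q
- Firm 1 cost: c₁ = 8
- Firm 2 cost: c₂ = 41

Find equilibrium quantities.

q₁* = 139.0, q₂* = 106.0

Work:
Reaction: q₁ = (392 - 8 - q₂)/2
Reaction: q₂ = (392 - 41 - q₁)/2
Solve simultaneously:
q₁* = (392 - 2×8 + 41)/3 = 139.0
q₂* = (392 - 2×41 + 8)/3 = 106.0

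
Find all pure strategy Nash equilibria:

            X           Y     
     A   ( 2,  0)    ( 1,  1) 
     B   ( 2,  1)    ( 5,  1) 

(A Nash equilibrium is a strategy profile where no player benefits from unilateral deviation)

Nash equilibrium: (B, X), (B, Y)

Work:
Best responses:
  P1 vs X: payoffs [2, 2] → best response A/B (payoff 2)
  P1 vs Y: payoffs [1, 5] → best response B (payoff 5)
  P2 vs A: payoffs [0, 1] → best response Y (payoff 1)
  P2 vs B: payoffs [1, 1] → best response X/Y (payoff 1)
Mutual best responses: (B,X), (B,Y) → Nash equilibria.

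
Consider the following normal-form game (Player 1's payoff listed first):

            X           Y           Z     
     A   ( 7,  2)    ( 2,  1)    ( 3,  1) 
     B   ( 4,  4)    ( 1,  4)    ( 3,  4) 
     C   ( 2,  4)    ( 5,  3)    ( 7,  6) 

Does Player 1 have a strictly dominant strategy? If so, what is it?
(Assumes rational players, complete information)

No strictly dominant strategy exists for Player 1

Work:
A strategy strictly dominates another if it gives a strictly higher payoff against every opponent action. Compare each pair of P1's strategies column-by-column:
  A vs B: [7 vs 4, 2 vs 1, 3 vs 3] → A does not strictly dominate B (column Z: 3 ≤ 3)
  A vs C: [7 vs 2, 2 vs 5, 3 vs 7] → A does not strictly dominate C (column Y: 2 ≤ 5)
  B vs A: [4 vs 7, 1 vs 2, 3 vs 3] → B does not strictly dominate A (column X: 4 ≤ 7)
  B vs C: [4 vs 2, 1 vs 5, 3 vs 7] → B does not strictly dominate C (column Y: 1 ≤ 5)
  C vs A: [2 vs 7, 5 vs 2, 7 vs 3] → C does not strictly dominate A (column X: 2 ≤ 7)
  C vs B: [2 vs 4, 5 vs 1, 7 vs 3] → C does not strictly dominate B (column X: 2 ≤ 4)
No single strategy strictly dominates all others → no strictly dominant strategy.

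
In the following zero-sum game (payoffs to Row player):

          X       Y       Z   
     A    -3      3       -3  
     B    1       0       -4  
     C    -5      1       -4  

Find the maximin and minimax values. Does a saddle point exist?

Maximin = -3, Minimax = -3, Saddle: True

Work:
Row minimums: [-3, -4, -5] → maximin = -3
Column maximums: [1, 3, -3] → minimax = -3
Saddle point exists! Game value = -3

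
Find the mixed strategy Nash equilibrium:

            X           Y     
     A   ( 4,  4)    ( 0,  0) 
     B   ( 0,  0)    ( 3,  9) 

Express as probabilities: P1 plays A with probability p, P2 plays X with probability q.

p = 0.6923, q = 0.4286

Work:
Find probabilities that make opponent indifferent:
P2 chooses q to make P1 indifferent between A and B
P1 chooses p to make P2 indifferent between X and Y
Mixed NE: P1 plays (A: 0.6923, B: 0.3077), P2 plays (X: 0.4286, Y: 0.5714)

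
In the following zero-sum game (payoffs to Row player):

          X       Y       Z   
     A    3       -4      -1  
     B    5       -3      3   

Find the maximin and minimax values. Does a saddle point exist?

Maximin = -3, Minimax = -3, Saddle: True

Work:
Row minimums: [-4, -3] → maximin = -3
Column maximums: [5, -3, 3] → minimax = -3
Saddle point exists! Game value = -3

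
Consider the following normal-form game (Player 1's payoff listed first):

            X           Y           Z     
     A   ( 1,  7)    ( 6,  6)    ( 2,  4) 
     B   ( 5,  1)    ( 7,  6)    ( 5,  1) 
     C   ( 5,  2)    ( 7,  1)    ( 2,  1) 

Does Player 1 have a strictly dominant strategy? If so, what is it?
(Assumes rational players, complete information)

No strictly dominant strategy exists for Player 1

Work:
A strategy strictly dominates another if it gives a strictly higher payoff against every opponent action. Compare each pair of P1's strategies column-by-column:
  A vs B: [1 vs 5, 6 vs 7, 2 vs 5] → A does not strictly dominate B (column X: 1 ≤ 5)
  A vs C: [1 vs 5, 6 vs 7, 2 vs 2] → A does not strictly dominate C (column X: 1 ≤ 5)
  B vs A: [5 vs 1, 7 vs 6, 5 vs 2] → B strictly dominates A
  B vs C: [5 vs 5, 7 vs 7, 5 vs 2] → B does not strictly dominate C (column X: 5 ≤ 5)
  C vs A: [5 vs 1, 7 vs 6, 2 vs 2] → C does not strictly dominate A (column Z: 2 ≤ 2)
  C vs B: [5 vs 5, 7 vs 7, 2 vs 5] → C does not strictly dominate B (column X: 5 ≤ 5)
No single strategy strictly dominates all others → no strictly dominant strategy.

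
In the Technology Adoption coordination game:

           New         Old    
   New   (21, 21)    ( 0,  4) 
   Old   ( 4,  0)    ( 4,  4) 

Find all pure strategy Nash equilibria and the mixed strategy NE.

Pure NE: (New, New) and (Old, Old); Mixed NE: p = 0.1905, q = 0.1905

Work:
Check pure NE:
(New, New): (21, 21) - no unilateral deviation beneficial
(Old, Old): (4, 4) - no unilateral deviation beneficial
Mixed NE: P1 plays New with p = 0.1905, P2 plays New with q = 0.1905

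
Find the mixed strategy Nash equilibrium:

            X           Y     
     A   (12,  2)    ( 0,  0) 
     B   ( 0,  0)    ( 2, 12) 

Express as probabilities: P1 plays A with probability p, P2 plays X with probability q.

p = 0.8571, q = 0.1429

Work:
Find probabilities that make opponent indifferent:
P2 chooses q to make P1 indifferent between A and B
P1 chooses p to make P2 indifferent between X and Y
Mixed NE: P1 plays (A: 0.8571, B: 0.1429), P2 plays (X: 0.1429, Y: 0.8571)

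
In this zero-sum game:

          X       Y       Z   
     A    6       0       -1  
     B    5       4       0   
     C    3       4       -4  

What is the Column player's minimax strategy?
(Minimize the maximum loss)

Column should play Z, value = 0

Work:
Column player minimizes Row's maximum payoff:
Column X: max payoff to Row = 6
Column Y: max payoff to Row = 4
Column Z: max payoff to Row = 0
Minimum is 0, achieved by column Z.
Minimax strategy: Z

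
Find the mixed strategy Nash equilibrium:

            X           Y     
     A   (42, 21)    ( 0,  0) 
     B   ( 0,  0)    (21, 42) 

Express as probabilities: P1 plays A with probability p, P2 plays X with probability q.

p = 0.6667, q = 0.3333

Work:
Find probabilities that make opponent indifferent:
P2 chooses q to make P1 indifferent between A and B
P1 chooses p to make P2 indifferent between X and Y
Mixed NE: P1 plays (A: 0.6667, B: 0.3333), P2 plays (X: 0.3333, Y: 0.6667)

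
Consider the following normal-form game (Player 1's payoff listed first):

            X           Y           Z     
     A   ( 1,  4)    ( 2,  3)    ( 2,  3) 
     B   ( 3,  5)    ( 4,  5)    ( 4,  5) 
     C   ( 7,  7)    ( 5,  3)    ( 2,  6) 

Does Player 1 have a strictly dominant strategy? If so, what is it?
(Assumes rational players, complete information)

No strictly dominant strategy exists for Player 1

Work:
A strategy strictly dominates another if it gives a strictly higher payoff against every opponent action. Compare each pair of P1's strategies column-by-column:
  A vs B: [1 vs 3, 2 vs 4, 2 vs 4] → A does not strictly dominate B (column X: 1 ≤ 3)
  A vs C: [1 vs 7, 2 vs 5, 2 vs 2] → A does not strictly dominate C (column X: 1 ≤ 7)
  B vs A: [3 vs 1, 4 vs 2, 4 vs 2] → B strictly dominates A
  B vs C: [3 vs 7, 4 vs 5, 4 vs 2] → B does not strictly dominate C (column X: 3 ≤ 7)
  C vs A: [7 vs 1, 5 vs 2, 2 vs 2] → C does not strictly dominate A (column Z: 2 ≤ 2)
  C vs B: [7 vs 3, 5 vs 4, 2 vs 4] → C does not strictly dominate B (column Z: 2 ≤ 4)
No single strategy strictly dominates all others → no strictly dominant strategy.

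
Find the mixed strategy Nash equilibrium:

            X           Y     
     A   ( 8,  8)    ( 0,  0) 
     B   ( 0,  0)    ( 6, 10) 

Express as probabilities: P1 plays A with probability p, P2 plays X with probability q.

p = 0.5556, q = 0.4286

Work:
Find probabilities that make opponent indifferent:
P2 chooses q to make P1 indifferent between A and B
P1 chooses p to make P2 indifferent between X and Y
Mixed NE: P1 plays (A: 0.5556, B: 0.4444), P2 plays (X: 0.4286, Y: 0.5714)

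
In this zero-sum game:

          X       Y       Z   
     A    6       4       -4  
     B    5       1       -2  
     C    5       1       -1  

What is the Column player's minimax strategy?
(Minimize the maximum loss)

Column should play Z, value = -1

Work:
Column player minimizes Row's maximum payoff:
Column X: max payoff to Row = 6
Column Y: max payoff to Row = 4
Column Z: max payoff to Row = -1
Minimum is -1, achieved by column Z.
Minimax strategy: Z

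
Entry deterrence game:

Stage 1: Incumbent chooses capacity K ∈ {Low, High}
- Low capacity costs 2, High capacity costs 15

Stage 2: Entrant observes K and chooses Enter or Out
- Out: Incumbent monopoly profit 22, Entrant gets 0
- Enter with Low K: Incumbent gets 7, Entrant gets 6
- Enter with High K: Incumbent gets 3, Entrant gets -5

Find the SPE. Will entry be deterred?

SPE: (High, Enter|Low, Out|High); Entry deterred. Incumbent net profit = 7

Work:
After Low K: Entrant enters (6 > 0)
After High K: Entrant stays out (-5 < 0)
Incumbent: Low → 7−2=5, High → 22−15=7
Incumbent chooses High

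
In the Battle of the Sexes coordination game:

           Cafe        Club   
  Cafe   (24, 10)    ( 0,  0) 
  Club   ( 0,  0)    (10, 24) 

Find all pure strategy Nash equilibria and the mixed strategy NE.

Pure NE: (Cafe, Cafe) and (Club, Club); Mixed NE: p = 0.7059, q = 0.2941

Work:
Check pure NE:
(Cafe, Cafe): (24, 10) - no unilateral deviation beneficial
(Club, Club): (10, 24) - no unilateral deviation beneficial
Mixed NE: P1 plays Cafe with p = 0.7059, P2 plays Cafe with q = 0.2941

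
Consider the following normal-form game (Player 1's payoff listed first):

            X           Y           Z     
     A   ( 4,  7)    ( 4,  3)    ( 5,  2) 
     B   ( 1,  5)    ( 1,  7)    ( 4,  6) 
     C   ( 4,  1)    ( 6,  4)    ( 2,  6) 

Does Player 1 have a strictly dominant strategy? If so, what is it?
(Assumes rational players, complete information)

No strictly dominant strategy exists for Player 1

Work:
A strategy strictly dominates another if it gives a strictly higher payoff against every opponent action. Compare each pair of P1's strategies column-by-column:
  A vs B: [4 vs 1, 4 vs 1, 5 vs 4] → A strictly dominates B
  A vs C: [4 vs 4, 4 vs 6, 5 vs 2] → A does not strictly dominate C (column X: 4 ≤ 4)
  B vs A: [1 vs 4, 1 vs 4, 4 vs 5] → B does not strictly dominate A (column X: 1 ≤ 4)
  B vs C: [1 vs 4, 1 vs 6, 4 vs 2] → B does not strictly dominate C (column X: 1 ≤ 4)
  C vs A: [4 vs 4, 6 vs 4, 2 vs 5] → C does not strictly dominate A (column X: 4 ≤ 4)
  C vs B: [4 vs 1, 6 vs 1, 2 vs 4] → C does not strictly dominate B (column Z: 2 ≤ 4)
No single strategy strictly dominates all others → no strictly dominant strategy.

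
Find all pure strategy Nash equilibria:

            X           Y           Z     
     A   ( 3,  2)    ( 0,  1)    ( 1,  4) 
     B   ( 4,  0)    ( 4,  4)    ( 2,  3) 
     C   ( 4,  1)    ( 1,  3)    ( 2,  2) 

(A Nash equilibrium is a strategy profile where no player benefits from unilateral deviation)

Nash equilibrium: (B, Y)

Work:
Best responses:
  P1 vs X: payoffs [3, 4, 4] → best response B/C (payoff 4)
  P1 vs Y: payoffs [0, 4, 1] → best response B (payoff 4)
  P1 vs Z: payoffs [1, 2, 2] → best response B/C (payoff 2)
  P2 vs A: payoffs [2, 1, 4] → best response Z (payoff 4)
  P2 vs B: payoffs [0, 4, 3] → best response Y (payoff 4)
  P2 vs C: payoffs [1, 3, 2] → best response Y (payoff 3)
Mutual best responses: (B,Y) → Nash equilibria.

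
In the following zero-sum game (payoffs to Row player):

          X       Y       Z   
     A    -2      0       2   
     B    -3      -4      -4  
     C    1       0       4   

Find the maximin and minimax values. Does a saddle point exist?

Maximin = 0, Minimax = 0, Saddle: True

Work:
Row minimums: [-2, -4, 0] → maximin = 0
Column maximums: [1, 0, 4] → minimax = 0
Saddle point exists! Game value = 0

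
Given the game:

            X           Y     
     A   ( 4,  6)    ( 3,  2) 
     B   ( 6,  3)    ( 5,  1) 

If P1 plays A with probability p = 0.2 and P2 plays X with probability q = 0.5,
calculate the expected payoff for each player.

E[P1] = 5.1, E[P2] = 2.4

Work:
E[P1] = p·q·π₁(A,X) + p·(1-q)·π₁(A,Y) + (1-p)·q·π₁(B,X) + (1-p)·(1-q)·π₁(B,Y)
= 0.2·0.5·4 + 0.2·0.5·3 + 0.8·0.5·6 + 0.8·0.5·5
= 5.1

E[P2] = 2.4 (similar calculation)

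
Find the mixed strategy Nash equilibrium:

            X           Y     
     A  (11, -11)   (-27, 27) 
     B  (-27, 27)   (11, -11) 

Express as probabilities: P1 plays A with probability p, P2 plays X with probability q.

p = 0.5, q = 0.5

Work:
Find probabilities that make opponent indifferent:
P2 chooses q to make P1 indifferent between A and B
P1 chooses p to make P2 indifferent between X and Y
Mixed NE: P1 plays (A: 0.5, B: 0.5), P2 plays (X: 0.5, Y: 0.5)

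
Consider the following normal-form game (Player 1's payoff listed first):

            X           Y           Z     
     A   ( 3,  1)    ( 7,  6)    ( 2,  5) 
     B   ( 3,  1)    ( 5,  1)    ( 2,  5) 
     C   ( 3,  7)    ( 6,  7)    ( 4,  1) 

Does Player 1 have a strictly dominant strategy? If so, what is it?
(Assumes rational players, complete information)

No strictly dominant strategy exists for Player 1

Work:
A strategy strictly dominates another if it gives a strictly higher payoff against every opponent action. Compare each pair of P1's strategies column-by-column:
  A vs B: [3 vs 3, 7 vs 5, 2 vs 2] → A does not strictly dominate B (column X: 3 ≤ 3)
  A vs C: [3 vs 3, 7 vs 6, 2 vs 4] → A does not strictly dominate C (column X: 3 ≤ 3)
  B vs A: [3 vs 3, 5 vs 7, 2 vs 2] → B does not strictly dominate A (column X: 3 ≤ 3)
  B vs C: [3 vs 3, 5 vs 6, 2 vs 4] → B does not strictly dominate C (column X: 3 ≤ 3)
  C vs A: [3 vs 3, 6 vs 7, 4 vs 2] → C does not strictly dominate A (column X: 3 ≤ 3)
  C vs B: [3 vs 3, 6 vs 5, 4 vs 2] → C does not strictly dominate B (column X: 3 ≤ 3)
No single strategy strictly dominates all others → no strictly dominant strategy.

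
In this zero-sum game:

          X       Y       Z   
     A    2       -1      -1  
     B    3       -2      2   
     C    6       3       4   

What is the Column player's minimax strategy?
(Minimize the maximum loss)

Column should play Y, value = 3

Work:
Column player minimizes Row's maximum payoff:
Column X: max payoff to Row = 6
Column Y: max payoff to Row = 3
Column Z: max payoff to Row = 4
Minimum is 3, achieved by column Y.
Minimax strategy: Y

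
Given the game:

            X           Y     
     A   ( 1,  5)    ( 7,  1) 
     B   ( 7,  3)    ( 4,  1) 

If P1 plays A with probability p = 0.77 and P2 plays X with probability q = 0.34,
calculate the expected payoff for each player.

E[P1] = 4.9738, E[P2] = 2.2036

Work:
E[P1] = p·q·π₁(A,X) + p·(1-q)·π₁(A,Y) + (1-p)·q·π₁(B,X) + (1-p)·(1-q)·π₁(B,Y)
= 0.77·0.34·1 + 0.77·0.66·7 + 0.23·0.34·7 + 0.23·0.66·4
= 4.9738

E[P2] = 2.2036 (similar calculation)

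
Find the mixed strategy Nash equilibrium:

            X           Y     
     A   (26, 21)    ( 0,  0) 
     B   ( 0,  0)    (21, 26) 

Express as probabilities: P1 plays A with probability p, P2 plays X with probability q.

p = 0.5532, q = 0.4468

Work:
Find probabilities that make opponent indifferent:
P2 chooses q to make P1 indifferent between A and B
P1 chooses p to make P2 indifferent between X and Y
Mixed NE: P1 plays (A: 0.5532, B: 0.4468), P2 plays (X: 0.4468, Y: 0.5532)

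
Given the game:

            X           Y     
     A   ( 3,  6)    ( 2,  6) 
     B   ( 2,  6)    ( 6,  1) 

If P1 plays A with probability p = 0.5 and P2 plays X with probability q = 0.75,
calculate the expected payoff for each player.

E[P1] = 2.875, E[P2] = 5.375

Work:
E[P1] = p·q·π₁(A,X) + p·(1-q)·π₁(A,Y) + (1-p)·q·π₁(B,X) + (1-p)·(1-q)·π₁(B,Y)
= 0.5·0.75·3 + 0.5·0.25·2 + 0.5·0.75·2 + 0.5·0.25·6
= 2.875

E[P2] = 5.375 (similar calculation)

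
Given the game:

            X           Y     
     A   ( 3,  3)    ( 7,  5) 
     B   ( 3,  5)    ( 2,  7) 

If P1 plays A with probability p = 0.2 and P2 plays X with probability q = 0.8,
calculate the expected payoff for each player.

E[P1] = 3.0, E[P2] = 5.0

Work:
E[P1] = p·q·π₁(A,X) + p·(1-q)·π₁(A,Y) + (1-p)·q·π₁(B,X) + (1-p)·(1-q)·π₁(B,Y)
= 0.2·0.8·3 + 0.2·0.2·7 + 0.8·0.8·3 + 0.8·0.2·2
= 3.0

E[P2] = 5.0 (similar calculation)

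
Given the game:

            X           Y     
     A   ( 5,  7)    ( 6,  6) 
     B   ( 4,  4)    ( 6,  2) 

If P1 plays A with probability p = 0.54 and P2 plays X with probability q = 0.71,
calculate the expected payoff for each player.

E[P1] = 4.9634, E[P2] = 5.1966

Work:
E[P1] = p·q·π₁(A,X) + p·(1-q)·π₁(A,Y) + (1-p)·q·π₁(B,X) + (1-p)·(1-q)·π₁(B,Y)
= 0.54·0.71·5 + 0.54·0.29·6 + 0.46·0.71·4 + 0.46·0.29·6
= 4.9634

E[P2] = 5.1966 (similar calculation)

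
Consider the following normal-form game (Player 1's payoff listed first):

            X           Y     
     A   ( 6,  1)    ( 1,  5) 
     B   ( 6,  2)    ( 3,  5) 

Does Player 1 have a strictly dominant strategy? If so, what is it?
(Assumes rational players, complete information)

No strictly dominant strategy exists for Player 1

Work:
A strategy strictly dominates another if it gives a strictly higher payoff against every opponent action. Compare each pair of P1's strategies column-by-column:
  A vs B: [6 vs 6, 1 vs 3] → A does not strictly dominate B (column X: 6 ≤ 6)
  B vs A: [6 vs 6, 3 vs 1] → B does not strictly dominate A (column X: 6 ≤ 6)
No single strategy strictly dominates all others → no strictly dominant strategy.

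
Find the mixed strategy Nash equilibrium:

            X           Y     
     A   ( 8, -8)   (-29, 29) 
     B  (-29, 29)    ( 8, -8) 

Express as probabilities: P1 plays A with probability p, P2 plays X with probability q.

p = 0.5, q = 0.5

Work:
Find probabilities that make opponent indifferent:
P2 chooses q to make P1 indifferent between A and B
P1 chooses p to make P2 indifferent between X and Y
Mixed NE: P1 plays (A: 0.5, B: 0.5), P2 plays (X: 0.5, Y: 0.5)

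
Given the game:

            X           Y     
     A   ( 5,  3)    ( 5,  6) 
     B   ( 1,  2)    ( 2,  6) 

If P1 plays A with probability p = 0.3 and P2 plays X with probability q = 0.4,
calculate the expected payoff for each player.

E[P1] = 2.62, E[P2] = 4.52

Work:
E[P1] = p·q·π₁(A,X) + p·(1-q)·π₁(A,Y) + (1-p)·q·π₁(B,X) + (1-p)·(1-q)·π₁(B,Y)
= 0.3·0.4·5 + 0.3·0.6·5 + 0.7·0.4·1 + 0.7·0.6·2
= 2.62

E[P2] = 4.52 (similar calculation)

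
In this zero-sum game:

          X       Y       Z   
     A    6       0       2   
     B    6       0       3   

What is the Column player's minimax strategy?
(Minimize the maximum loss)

Column should play Y, value = 0

Work:
Column player minimizes Row's maximum payoff:
Column X: max payoff to Row = 6
Column Y: max payoff to Row = 0
Column Z: max payoff to Row = 3
Minimum is 0, achieved by column Y.
Minimax strategy: Y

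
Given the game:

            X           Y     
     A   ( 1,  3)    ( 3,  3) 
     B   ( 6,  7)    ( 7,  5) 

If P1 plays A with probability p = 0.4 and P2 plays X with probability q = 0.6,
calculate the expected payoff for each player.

E[P1] = 4.56, E[P2] = 4.92

Work:
E[P1] = p·q·π₁(A,X) + p·(1-q)·π₁(A,Y) + (1-p)·q·π₁(B,X) + (1-p)·(1-q)·π₁(B,Y)
= 0.4·0.6·1 + 0.4·0.4·3 + 0.6·0.6·6 + 0.6·0.4·7
= 4.56

E[P2] = 4.92 (similar calculation)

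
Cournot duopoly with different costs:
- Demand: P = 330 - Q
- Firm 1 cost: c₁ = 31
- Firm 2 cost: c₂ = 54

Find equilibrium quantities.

q₁* = 107.33, q₂* = 84.33

Work:
Reaction: q₁ = (330 - 31 - q₂)/2
Reaction: q₂ = (330 - 54 - q₁)/2
Solve simultaneously:
q₁* = (330 - 2×31 + 54)/3 = 107.33
q₂* = (330 - 2×54 + 31)/3 = 84.33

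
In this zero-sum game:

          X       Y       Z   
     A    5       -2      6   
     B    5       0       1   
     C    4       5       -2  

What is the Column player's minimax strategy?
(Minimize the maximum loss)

Column should play X or Y (all achieve the minimum), value = 5

Work:
Column player minimizes Row's maximum payoff:
Column X: max payoff to Row = 5
Column Y: max payoff to Row = 5
Column Z: max payoff to Row = 6
Minimum is 5, achieved by columns X, Y (tied).
Each of X or Y is a minimax strategy.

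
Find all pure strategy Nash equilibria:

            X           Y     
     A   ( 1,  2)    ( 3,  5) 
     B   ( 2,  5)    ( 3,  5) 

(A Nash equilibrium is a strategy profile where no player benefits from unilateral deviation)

Nash equilibrium: (A, Y), (B, X), (B, Y)

Work:
Best responses:
  P1 vs X: payoffs [1, 2] → best response B (payoff 2)
  P1 vs Y: payoffs [3, 3] → best response A/B (payoff 3)
  P2 vs A: payoffs [2, 5] → best response Y (payoff 5)
  P2 vs B: payoffs [5, 5] → best response X/Y (payoff 5)
Mutual best responses: (A,Y), (B,X), (B,Y) → Nash equilibria.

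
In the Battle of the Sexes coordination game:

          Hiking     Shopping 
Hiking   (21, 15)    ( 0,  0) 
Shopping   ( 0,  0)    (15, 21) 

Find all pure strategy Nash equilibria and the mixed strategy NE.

Pure NE: (Hiking, Hiking) and (Shopping, Shopping); Mixed NE: p = 0.5833, q = 0.4167

Work:
Check pure NE:
(Hiking, Hiking): (21, 15) - no unilateral deviation beneficial
(Shopping, Shopping): (15, 21) - no unilateral deviation beneficial
Mixed NE: P1 plays Hiking with p = 0.5833, P2 plays Hiking with q = 0.4167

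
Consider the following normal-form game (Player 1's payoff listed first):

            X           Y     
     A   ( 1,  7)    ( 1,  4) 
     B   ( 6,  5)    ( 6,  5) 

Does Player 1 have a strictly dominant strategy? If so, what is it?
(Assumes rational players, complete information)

Yes, Player 1's strictly dominant strategy is B

Work:
A strategy strictly dominates another if it gives a strictly higher payoff against every opponent action. Compare each pair of P1's strategies column-by-column:
  A vs B: [1 vs 6, 1 vs 6] → A does not strictly dominate B (column X: 1 ≤ 6)
  B vs A: [6 vs 1, 6 vs 1] → B strictly dominates A
B strictly dominates every other strategy → strictly dominant.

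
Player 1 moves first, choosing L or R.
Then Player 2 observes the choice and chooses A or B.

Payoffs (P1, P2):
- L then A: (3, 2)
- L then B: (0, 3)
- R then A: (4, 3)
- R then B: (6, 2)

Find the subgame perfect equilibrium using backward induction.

P1 plays R, P2 plays B after L and A after R; Payoff (4, 3)

Work:
Backward induction:
After L: P2 chooses B → P1 gets 0
After R: P2 chooses A → P1 gets 4
P1 chooses R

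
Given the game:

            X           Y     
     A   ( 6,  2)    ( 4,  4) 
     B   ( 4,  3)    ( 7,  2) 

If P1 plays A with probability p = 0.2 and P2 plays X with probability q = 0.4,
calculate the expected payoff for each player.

E[P1] = 5.6, E[P2] = 2.56

Work:
E[P1] = p·q·π₁(A,X) + p·(1-q)·π₁(A,Y) + (1-p)·q·π₁(B,X) + (1-p)·(1-q)·π₁(B,Y)
= 0.2·0.4·6 + 0.2·0.6·4 + 0.8·0.4·4 + 0.8·0.6·7
= 5.6

E[P2] = 2.56 (similar calculation)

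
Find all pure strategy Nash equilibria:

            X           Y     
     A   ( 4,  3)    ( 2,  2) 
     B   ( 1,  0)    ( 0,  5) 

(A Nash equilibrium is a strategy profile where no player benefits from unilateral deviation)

Nash equilibrium: (A, X)

Work:
Best responses:
  P1 vs X: payoffs [4, 1] → best response A (payoff 4)
  P1 vs Y: payoffs [2, 0] → best response A (payoff 2)
  P2 vs A: payoffs [3, 2] → best response X (payoff 3)
  P2 vs B: payoffs [0, 5] → best response Y (payoff 5)
Mutual best responses: (A,X) → Nash equilibria.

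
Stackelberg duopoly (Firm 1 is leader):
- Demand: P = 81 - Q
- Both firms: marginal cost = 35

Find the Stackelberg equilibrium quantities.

q₁* (leader) = 23.0, q₂* (follower) = 11.5

Work:
Follower's reaction: q₂ = (a - c - q₁)/2
Leader substitutes: π₁ = q₁·(a - q₁ - (a-c-q₁)/2 - c)
FOC: q₁* = (81 - 35)/2 = 23.00
Then: q₂* = (81 - 35 - 23.0)/2 = 11.50
Leader has first-mover advantage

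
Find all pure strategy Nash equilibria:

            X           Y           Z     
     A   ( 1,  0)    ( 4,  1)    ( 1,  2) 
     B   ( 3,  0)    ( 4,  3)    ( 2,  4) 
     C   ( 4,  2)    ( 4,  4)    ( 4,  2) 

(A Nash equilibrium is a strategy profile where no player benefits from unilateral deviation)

Nash equilibrium: (C, Y)

Work:
Best responses:
  P1 vs X: payoffs [1, 3, 4] → best response C (payoff 4)
  P1 vs Y: payoffs [4, 4, 4] → best response A/B/C (payoff 4)
  P1 vs Z: payoffs [1, 2, 4] → best response C (payoff 4)
  P2 vs A: payoffs [0, 1, 2] → best response Z (payoff 2)
  P2 vs B: payoffs [0, 3, 4] → best response Z (payoff 4)
  P2 vs C: payoffs [2, 4, 2] → best response Y (payoff 4)
Mutual best responses: (C,Y) → Nash equilibria.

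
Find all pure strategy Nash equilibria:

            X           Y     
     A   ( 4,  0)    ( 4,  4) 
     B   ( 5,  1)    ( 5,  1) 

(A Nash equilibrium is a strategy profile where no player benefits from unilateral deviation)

Nash equilibrium: (B, X), (B, Y)

Work:
Best responses:
  P1 vs X: payoffs [4, 5] → best response B (payoff 5)
  P1 vs Y: payoffs [4, 5] → best response B (payoff 5)
  P2 vs A: payoffs [0, 4] → best response Y (payoff 4)
  P2 vs B: payoffs [1, 1] → best response X/Y (payoff 1)
Mutual best responses: (B,X), (B,Y) → Nash equilibria.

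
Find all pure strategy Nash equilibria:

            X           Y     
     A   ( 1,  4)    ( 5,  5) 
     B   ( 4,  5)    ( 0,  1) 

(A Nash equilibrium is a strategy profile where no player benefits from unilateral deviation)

Nash equilibrium: (A, Y), (B, X)

Work:
Best responses:
  P1 vs X: payoffs [1, 4] → best response B (payoff 4)
  P1 vs Y: payoffs [5, 0] → best response A (payoff 5)
  P2 vs A: payoffs [4, 5] → best response Y (payoff 5)
  P2 vs B: payoffs [5, 1] → best response X (payoff 5)
Mutual best responses: (A,Y), (B,X) → Nash equilibria.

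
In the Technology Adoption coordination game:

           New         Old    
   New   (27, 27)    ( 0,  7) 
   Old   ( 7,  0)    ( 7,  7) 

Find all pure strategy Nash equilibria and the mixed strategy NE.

Pure NE: (New, New) and (Old, Old); Mixed NE: p = 0.2593, q = 0.2593

Work:
Check pure NE:
(New, New): (27, 27) - no unilateral deviation beneficial
(Old, Old): (7, 7) - no unilateral deviation beneficial
Mixed NE: P1 plays New with p = 0.2593, P2 plays New with q = 0.2593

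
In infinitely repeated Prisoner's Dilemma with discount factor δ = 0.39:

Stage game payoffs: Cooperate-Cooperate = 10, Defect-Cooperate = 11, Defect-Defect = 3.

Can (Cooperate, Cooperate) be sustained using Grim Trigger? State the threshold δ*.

δ* = 0.125; since δ = 0.39 ≥ 0.125, cooperation can be sustained

Work:
For Grim Trigger:
Cooperate forever: 10/(1-δ)
Defect then punished: 11 + 3·δ/(1-δ)
Need: 10/(1-δ) ≥ 11 + 3·δ/(1-δ)
Solving: δ ≥ (T-R)/(T-P) = (11-10)/(11-3) = 0.125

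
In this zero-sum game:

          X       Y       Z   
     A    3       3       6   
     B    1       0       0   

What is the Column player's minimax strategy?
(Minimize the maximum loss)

Column should play X or Y (all achieve the minimum), value = 3

Work:
Column player minimizes Row's maximum payoff:
Column X: max payoff to Row = 3
Column Y: max payoff to Row = 3
Column Z: max payoff to Row = 6
Minimum is 3, achieved by columns X, Y (tied).
Each of X or Y is a minimax strategy.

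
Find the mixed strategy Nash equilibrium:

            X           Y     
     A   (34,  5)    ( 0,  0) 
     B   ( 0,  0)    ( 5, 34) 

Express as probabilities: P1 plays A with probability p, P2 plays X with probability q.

p = 0.8718, q = 0.1282

Work:
Find probabilities that make opponent indifferent:
P2 chooses q to make P1 indifferent between A and B
P1 chooses p to make P2 indifferent between X and Y
Mixed NE: P1 plays (A: 0.8718, B: 0.1282), P2 plays (X: 0.1282, Y: 0.8718)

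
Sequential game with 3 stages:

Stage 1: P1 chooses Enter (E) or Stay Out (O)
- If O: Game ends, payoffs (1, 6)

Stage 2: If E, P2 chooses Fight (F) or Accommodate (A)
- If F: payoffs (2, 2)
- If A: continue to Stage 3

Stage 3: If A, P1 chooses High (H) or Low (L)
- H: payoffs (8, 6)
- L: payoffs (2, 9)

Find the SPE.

SPE: (E, A, H); Outcome (8, 6)

Work:
Stage 3: P1 chooses H (8 vs 2)
Stage 2: P2: F->2, A->6 (anticipating H). Choose A
Stage 1: P1: O->1, E->8 (anticipating A, H). Choose E
SPE path: E -> A -> H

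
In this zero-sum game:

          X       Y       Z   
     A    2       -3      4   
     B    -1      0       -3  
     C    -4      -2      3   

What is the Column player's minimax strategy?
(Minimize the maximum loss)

Column should play Y, value = 0

Work:
Column player minimizes Row's maximum payoff:
Column X: max payoff to Row = 2
Column Y: max payoff to Row = 0
Column Z: max payoff to Row = 4
Minimum is 0, achieved by column Y.
Minimax strategy: Y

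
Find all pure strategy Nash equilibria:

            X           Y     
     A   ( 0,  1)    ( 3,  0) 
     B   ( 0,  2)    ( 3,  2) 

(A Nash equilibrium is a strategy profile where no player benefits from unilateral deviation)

Nash equilibrium: (A, X), (B, X), (B, Y)

Work:
Best responses:
  P1 vs X: payoffs [0, 0] → best response A/B (payoff 0)
  P1 vs Y: payoffs [3, 3] → best response A/B (payoff 3)
  P2 vs A: payoffs [1, 0] → best response X (payoff 1)
  P2 vs B: payoffs [2, 2] → best response X/Y (payoff 2)
Mutual best responses: (A,X), (B,X), (B,Y) → Nash equilibria.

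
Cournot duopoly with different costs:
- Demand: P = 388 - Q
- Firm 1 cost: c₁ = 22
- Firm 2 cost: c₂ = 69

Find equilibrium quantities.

q₁* = 137.67, q₂* = 90.67

Work:
Reaction: q₁ = (388 - 22 - q₂)/2
Reaction: q₂ = (388 - 69 - q₁)/2
Solve simultaneously:
q₁* = (388 - 2×22 + 69)/3 = 137.67
q₂* = (388 - 2×69 + 22)/3 = 90.67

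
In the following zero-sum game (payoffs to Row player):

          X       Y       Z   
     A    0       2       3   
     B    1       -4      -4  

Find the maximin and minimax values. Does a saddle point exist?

Maximin = 0, Minimax = 1, Saddle: False

Work:
Row minimums: [0, -4] → maximin = 0
Column maximums: [1, 2, 3] → minimax = 1
No saddle point (maximin ≠ minimax). Mixed strategy needed.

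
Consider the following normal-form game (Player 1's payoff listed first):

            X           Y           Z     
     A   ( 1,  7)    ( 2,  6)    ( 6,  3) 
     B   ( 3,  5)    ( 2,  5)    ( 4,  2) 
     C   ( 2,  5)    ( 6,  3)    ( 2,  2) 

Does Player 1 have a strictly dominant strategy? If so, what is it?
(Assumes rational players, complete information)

No strictly dominant strategy exists for Player 1

Work:
A strategy strictly dominates another if it gives a strictly higher payoff against every opponent action. Compare each pair of P1's strategies column-by-column:
  A vs B: [1 vs 3, 2 vs 2, 6 vs 4] → A does not strictly dominate B (column X: 1 ≤ 3)
  A vs C: [1 vs 2, 2 vs 6, 6 vs 2] → A does not strictly dominate C (column X: 1 ≤ 2)
  B vs A: [3 vs 1, 2 vs 2, 4 vs 6] → B does not strictly dominate A (column Y: 2 ≤ 2)
  B vs C: [3 vs 2, 2 vs 6, 4 vs 2] → B does not strictly dominate C (column Y: 2 ≤ 6)
  C vs A: [2 vs 1, 6 vs 2, 2 vs 6] → C does not strictly dominate A (column Z: 2 ≤ 6)
  C vs B: [2 vs 3, 6 vs 2, 2 vs 4] → C does not strictly dominate B (column X: 2 ≤ 3)
No single strategy strictly dominates all others → no strictly dominant strategy.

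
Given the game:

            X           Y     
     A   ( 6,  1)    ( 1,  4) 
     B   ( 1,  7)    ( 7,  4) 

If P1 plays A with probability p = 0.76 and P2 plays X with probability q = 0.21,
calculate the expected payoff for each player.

E[P1] = 2.9356, E[P2] = 3.6724

Work:
E[P1] = p·q·π₁(A,X) + p·(1-q)·π₁(A,Y) + (1-p)·q·π₁(B,X) + (1-p)·(1-q)·π₁(B,Y)
= 0.76·0.21·6 + 0.76·0.79·1 + 0.24·0.21·1 + 0.24·0.79·7
= 2.9356

E[P2] = 3.6724 (similar calculation)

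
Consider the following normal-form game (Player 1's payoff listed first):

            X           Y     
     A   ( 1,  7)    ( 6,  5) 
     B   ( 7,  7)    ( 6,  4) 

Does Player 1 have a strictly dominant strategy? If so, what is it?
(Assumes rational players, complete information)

No strictly dominant strategy exists for Player 1

Work:
A strategy strictly dominates another if it gives a strictly higher payoff against every opponent action. Compare each pair of P1's strategies column-by-column:
  A vs B: [1 vs 7, 6 vs 6] → A does not strictly dominate B (column X: 1 ≤ 7)
  B vs A: [7 vs 1, 6 vs 6] → B does not strictly dominate A (column Y: 6 ≤ 6)
No single strategy strictly dominates all others → no strictly dominant strategy.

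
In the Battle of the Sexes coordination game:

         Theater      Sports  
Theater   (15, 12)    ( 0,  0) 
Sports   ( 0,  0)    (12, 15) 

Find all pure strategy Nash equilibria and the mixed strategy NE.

Pure NE: (Theater, Theater) and (Sports, Sports); Mixed NE: p = 0.5556, q = 0.4444

Work:
Check pure NE:
(Theater, Theater): (15, 12) - no unilateral deviation beneficial
(Sports, Sports): (12, 15) - no unilateral deviation beneficial
Mixed NE: P1 plays Theater with p = 0.5556, P2 plays Theater with q = 0.4444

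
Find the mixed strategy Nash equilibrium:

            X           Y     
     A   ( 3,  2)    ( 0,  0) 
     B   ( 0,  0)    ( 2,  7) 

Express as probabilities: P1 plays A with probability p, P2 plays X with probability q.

p = 0.7778, q = 0.4

Work:
Find probabilities that make opponent indifferent:
P2 chooses q to make P1 indifferent between A and B
P1 chooses p to make P2 indifferent between X and Y
Mixed NE: P1 plays (A: 0.7778, B: 0.2222), P2 plays (X: 0.4, Y: 0.6)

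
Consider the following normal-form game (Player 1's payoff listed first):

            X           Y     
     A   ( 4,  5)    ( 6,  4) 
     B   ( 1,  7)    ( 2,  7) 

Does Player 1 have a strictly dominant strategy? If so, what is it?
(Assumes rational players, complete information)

Yes, Player 1's strictly dominant strategy is A

Work:
A strategy strictly dominates another if it gives a strictly higher payoff against every opponent action. Compare each pair of P1's strategies column-by-column:
  A vs B: [4 vs 1, 6 vs 2] → A strictly dominates B
  B vs A: [1 vs 4, 2 vs 6] → B does not strictly dominate A (column X: 1 ≤ 4)
A strictly dominates every other strategy → strictly dominant.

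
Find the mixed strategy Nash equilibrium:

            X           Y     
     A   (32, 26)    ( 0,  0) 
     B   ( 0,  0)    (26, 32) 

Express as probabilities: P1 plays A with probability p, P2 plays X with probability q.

p = 0.5517, q = 0.4483

Work:
Find probabilities that make opponent indifferent:
P2 chooses q to make P1 indifferent between A and B
P1 chooses p to make P2 indifferent between X and Y
Mixed NE: P1 plays (A: 0.5517, B: 0.4483), P2 plays (X: 0.4483, Y: 0.5517)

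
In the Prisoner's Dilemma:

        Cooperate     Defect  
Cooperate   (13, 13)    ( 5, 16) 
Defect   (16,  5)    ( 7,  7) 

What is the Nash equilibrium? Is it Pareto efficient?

(Defect, Defect) is NE; not Pareto efficient

Work:
Defect dominates Cooperate for both players:
If P2 cooperates: Defect (16) > Cooperate (13)
If P2 defects: Defect (7) > Cooperate (5)
NE: (Defect, Defect) with payoff (7, 7)
But (Cooperate, Cooperate) = (13, 13) Pareto dominates (7, 7)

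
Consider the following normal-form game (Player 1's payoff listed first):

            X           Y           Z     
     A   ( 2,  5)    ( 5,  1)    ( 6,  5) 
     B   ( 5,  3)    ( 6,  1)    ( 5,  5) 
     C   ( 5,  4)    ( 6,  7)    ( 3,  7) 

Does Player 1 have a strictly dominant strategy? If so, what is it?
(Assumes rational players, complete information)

No strictly dominant strategy exists for Player 1

Work:
A strategy strictly dominates another if it gives a strictly higher payoff against every opponent action. Compare each pair of P1's strategies column-by-column:
  A vs B: [2 vs 5, 5 vs 6, 6 vs 5] → A does not strictly dominate B (column X: 2 ≤ 5)
  A vs C: [2 vs 5, 5 vs 6, 6 vs 3] → A does not strictly dominate C (column X: 2 ≤ 5)
  B vs A: [5 vs 2, 6 vs 5, 5 vs 6] → B does not strictly dominate A (column Z: 5 ≤ 6)
  B vs C: [5 vs 5, 6 vs 6, 5 vs 3] → B does not strictly dominate C (column X: 5 ≤ 5)
  C vs A: [5 vs 2, 6 vs 5, 3 vs 6] → C does not strictly dominate A (column Z: 3 ≤ 6)
  C vs B: [5 vs 5, 6 vs 6, 3 vs 5] → C does not strictly dominate B (column X: 5 ≤ 5)
No single strategy strictly dominates all others → no strictly dominant strategy.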